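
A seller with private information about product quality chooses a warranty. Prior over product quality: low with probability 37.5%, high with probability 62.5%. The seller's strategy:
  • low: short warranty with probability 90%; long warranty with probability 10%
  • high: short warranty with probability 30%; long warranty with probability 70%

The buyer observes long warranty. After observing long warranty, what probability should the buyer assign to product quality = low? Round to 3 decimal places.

P(long warranty) = 0.375·0.1 + 0.625·0.7 = 0.475
P(low | long warranty) = (0.375·0.1) / 0.475 = 0.0375 / 0.475 = 0.0789474

0.079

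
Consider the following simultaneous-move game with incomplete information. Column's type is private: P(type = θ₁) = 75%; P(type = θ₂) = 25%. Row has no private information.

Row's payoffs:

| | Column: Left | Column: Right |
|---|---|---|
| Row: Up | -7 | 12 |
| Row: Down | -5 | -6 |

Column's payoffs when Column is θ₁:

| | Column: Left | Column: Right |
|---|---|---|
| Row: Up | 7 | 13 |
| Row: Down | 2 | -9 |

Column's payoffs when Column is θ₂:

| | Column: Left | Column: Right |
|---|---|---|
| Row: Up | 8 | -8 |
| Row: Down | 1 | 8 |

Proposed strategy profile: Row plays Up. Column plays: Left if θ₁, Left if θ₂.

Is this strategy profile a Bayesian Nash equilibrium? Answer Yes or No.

No

Row plays Up: E[Up] = 0.75·(-7) + 0.25·(-7) = -7; E[Down] = -5. Not best-responding. ✗
Column (type θ₁), facing Up: Left gives 7, Right gives 13. Proposed Left is not best — profitable deviation exists. ✗
Column (type θ₂), facing Up: Left gives 8, Right gives -8. Proposed Left is best. ✓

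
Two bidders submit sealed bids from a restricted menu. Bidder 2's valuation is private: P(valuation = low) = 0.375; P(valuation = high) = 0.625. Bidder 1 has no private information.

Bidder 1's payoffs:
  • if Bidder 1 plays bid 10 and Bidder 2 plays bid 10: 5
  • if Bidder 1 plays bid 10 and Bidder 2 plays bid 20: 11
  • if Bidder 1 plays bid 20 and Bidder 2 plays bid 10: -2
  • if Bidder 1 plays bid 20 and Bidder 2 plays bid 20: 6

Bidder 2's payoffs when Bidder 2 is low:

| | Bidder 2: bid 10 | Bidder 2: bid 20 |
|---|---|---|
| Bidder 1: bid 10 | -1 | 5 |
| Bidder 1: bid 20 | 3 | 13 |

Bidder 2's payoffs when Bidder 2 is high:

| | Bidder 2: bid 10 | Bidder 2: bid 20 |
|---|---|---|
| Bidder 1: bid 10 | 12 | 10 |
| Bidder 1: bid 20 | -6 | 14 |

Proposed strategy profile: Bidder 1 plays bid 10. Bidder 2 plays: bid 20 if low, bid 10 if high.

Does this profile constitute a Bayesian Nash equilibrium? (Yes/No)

Yes

Bidder 1 plays bid 10: E[bid 10] = 0.375·(11) + 0.625·(5) = 7.25; E[bid 20] = 1. Best-responding. ✓
Bidder 2 (valuation low), facing bid 10: bid 10 gives -1, bid 20 gives 5. Proposed bid 20 is best. ✓
Bidder 2 (valuation high), facing bid 10: bid 10 gives 12, bid 20 gives 10. Proposed bid 10 is best. ✓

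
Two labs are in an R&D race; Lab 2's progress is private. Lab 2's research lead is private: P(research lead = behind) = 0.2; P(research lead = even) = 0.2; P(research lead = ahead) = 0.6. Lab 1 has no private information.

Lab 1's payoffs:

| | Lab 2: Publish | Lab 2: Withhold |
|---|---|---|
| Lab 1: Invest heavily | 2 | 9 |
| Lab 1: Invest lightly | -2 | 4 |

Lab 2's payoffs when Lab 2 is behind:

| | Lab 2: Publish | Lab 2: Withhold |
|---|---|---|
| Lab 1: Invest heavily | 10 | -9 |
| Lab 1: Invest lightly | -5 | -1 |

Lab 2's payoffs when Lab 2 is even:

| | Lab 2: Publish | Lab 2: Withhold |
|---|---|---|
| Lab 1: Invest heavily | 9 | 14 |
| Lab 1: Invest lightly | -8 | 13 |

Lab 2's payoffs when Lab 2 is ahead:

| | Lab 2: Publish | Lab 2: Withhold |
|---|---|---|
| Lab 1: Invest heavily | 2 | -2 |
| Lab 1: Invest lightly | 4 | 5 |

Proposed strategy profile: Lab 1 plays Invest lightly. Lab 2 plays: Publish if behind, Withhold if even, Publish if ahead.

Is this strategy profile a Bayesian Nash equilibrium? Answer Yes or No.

No

Lab 1 plays Invest lightly: E[Invest lightly] = 0.2·(-2) + 0.2·(4) + 0.6·(-2) = -0.8; E[Invest heavily] = 3.4. Not best-responding. ✗
Lab 2 (research lead behind), facing Invest lightly: Publish gives -5, Withhold gives -1. Proposed Publish is not best — profitable deviation exists. ✗
Lab 2 (research lead even), facing Invest lightly: Publish gives -8, Withhold gives 13. Proposed Withhold is best. ✓
Lab 2 (research lead ahead), facing Invest lightly: Publish gives 4, Withhold gives 5. Proposed Publish is not best — profitable deviation exists. ✗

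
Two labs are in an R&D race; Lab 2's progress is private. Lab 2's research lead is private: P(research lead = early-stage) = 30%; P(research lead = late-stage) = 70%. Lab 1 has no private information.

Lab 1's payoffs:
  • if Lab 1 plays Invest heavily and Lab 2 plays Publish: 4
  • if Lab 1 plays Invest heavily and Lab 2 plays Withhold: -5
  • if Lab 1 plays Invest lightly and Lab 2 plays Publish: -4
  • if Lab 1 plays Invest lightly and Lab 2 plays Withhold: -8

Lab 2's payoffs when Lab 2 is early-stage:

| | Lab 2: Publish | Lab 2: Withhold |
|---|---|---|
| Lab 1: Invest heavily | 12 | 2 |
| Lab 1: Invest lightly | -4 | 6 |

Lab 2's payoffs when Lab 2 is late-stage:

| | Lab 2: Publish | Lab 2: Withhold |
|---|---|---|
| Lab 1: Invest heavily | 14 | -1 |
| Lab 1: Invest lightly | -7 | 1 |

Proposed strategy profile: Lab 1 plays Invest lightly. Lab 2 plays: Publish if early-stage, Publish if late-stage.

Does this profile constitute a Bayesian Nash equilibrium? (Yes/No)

No

Lab 1 plays Invest lightly: E[Invest lightly] = 0.3·(-4) + 0.7·(-4) = -4; E[Invest heavily] = 4. Not best-responding. ✗
Lab 2 (research lead early-stage), facing Invest lightly: Publish gives -4, Withhold gives 6. Proposed Publish is not best — profitable deviation exists. ✗
Lab 2 (research lead late-stage), facing Invest lightly: Publish gives -7, Withhold gives 1. Proposed Publish is not best — profitable deviation exists. ✗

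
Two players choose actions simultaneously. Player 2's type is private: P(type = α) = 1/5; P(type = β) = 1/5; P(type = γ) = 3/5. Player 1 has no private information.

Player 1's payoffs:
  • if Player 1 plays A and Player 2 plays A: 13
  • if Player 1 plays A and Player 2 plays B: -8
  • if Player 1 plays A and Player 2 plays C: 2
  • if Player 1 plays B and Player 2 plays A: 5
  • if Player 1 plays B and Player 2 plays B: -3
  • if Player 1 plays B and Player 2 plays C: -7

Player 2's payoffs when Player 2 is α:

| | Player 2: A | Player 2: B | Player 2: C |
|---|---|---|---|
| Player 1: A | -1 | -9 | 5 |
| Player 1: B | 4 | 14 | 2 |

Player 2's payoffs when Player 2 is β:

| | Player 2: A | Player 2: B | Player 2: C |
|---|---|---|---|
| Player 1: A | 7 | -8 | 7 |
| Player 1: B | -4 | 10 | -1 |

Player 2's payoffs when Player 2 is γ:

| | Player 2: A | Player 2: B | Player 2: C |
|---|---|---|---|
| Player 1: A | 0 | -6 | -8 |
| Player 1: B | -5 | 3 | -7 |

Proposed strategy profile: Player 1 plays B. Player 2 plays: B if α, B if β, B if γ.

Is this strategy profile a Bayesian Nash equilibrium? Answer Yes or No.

Player 1 plays B: E[B] = 1/5·(-3) + 1/5·(-3) + 3/5·(-3) = -3; E[A] = -8. Best-responding. ✓
Player 2 (type α), facing B: A gives 4, B gives 14, C gives 2. Proposed B is best. ✓
Player 2 (type β), facing B: A gives -4, B gives 10, C gives -1. Proposed B is best. ✓
Player 2 (type γ), facing B: A gives -5, B gives 3, C gives -7. Proposed B is best. ✓

Yes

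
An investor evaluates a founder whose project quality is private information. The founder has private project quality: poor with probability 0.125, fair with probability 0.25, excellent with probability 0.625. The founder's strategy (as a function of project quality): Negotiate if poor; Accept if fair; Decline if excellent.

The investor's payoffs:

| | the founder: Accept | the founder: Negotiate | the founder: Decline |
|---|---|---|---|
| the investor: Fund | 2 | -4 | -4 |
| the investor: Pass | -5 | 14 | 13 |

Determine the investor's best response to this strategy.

E[Fund] = 0.125·(-4) + 0.25·(2) + 0.625·(-4) = -2.5
E[Pass] = 0.125·(14) + 0.25·(-5) + 0.625·(13) = 8.625
Best response: Pass (8.625 is the largest).

Pass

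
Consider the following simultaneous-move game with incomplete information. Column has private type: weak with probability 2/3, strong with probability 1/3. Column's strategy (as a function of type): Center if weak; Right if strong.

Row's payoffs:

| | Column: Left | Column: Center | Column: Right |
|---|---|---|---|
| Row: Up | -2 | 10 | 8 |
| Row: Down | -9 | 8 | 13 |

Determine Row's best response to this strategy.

Down

E[Up] = 2/3·(10) + 1/3·(8) = 28/3
E[Down] = 2/3·(8) + 1/3·(13) = 29/3
Best response: Down (29/3 is the largest).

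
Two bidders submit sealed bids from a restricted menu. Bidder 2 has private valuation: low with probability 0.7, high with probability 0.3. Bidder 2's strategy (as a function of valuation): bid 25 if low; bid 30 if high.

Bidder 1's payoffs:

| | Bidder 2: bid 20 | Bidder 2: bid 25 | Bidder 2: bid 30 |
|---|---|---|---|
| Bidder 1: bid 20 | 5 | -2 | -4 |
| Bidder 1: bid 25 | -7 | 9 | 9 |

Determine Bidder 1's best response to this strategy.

E[bid 20] = 0.7·(-2) + 0.3·(-4) = -2.6
E[bid 25] = 0.7·(9) + 0.3·(9) = 9
Best response: bid 25 (9 is the largest).

bid 25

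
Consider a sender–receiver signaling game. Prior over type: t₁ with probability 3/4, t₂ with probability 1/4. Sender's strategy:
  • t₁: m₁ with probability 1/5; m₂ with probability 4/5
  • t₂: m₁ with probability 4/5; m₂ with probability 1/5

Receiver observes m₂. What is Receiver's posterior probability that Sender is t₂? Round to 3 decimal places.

0.077

Apply Bayes' rule using the sender's strategy as the likelihood.
P(m₂) = (3/4)·(4/5) + (1/4)·(1/5) = 13/20
P(t₂ | m₂) = ((1/4)·(1/5)) / (13/20) = (1/20) / (13/20) = 1/13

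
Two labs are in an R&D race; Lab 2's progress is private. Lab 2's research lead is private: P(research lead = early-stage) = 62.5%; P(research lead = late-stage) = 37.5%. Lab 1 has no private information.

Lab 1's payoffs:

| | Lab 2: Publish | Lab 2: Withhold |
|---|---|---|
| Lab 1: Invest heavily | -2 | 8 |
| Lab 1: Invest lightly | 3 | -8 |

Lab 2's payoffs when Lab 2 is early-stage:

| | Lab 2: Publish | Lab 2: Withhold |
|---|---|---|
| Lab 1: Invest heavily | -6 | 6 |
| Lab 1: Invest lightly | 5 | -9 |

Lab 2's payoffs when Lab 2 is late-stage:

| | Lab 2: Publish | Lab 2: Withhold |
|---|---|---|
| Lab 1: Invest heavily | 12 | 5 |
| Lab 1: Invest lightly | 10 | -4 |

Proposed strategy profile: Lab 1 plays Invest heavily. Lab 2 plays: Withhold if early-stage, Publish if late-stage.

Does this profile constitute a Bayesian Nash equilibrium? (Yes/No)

Yes

A profile is a BNE iff every type of every player is best-responding given beliefs about the other side.
Lab 1 plays Invest heavily: E[Invest heavily] = 0.625·(8) + 0.375·(-2) = 4.25; E[Invest lightly] = -3.875. Best-responding. ✓
Lab 2 (research lead early-stage), facing Invest heavily: Publish gives -6, Withhold gives 6. Proposed Withhold is best. ✓
Lab 2 (research lead late-stage), facing Invest heavily: Publish gives 12, Withhold gives 5. Proposed Publish is best. ✓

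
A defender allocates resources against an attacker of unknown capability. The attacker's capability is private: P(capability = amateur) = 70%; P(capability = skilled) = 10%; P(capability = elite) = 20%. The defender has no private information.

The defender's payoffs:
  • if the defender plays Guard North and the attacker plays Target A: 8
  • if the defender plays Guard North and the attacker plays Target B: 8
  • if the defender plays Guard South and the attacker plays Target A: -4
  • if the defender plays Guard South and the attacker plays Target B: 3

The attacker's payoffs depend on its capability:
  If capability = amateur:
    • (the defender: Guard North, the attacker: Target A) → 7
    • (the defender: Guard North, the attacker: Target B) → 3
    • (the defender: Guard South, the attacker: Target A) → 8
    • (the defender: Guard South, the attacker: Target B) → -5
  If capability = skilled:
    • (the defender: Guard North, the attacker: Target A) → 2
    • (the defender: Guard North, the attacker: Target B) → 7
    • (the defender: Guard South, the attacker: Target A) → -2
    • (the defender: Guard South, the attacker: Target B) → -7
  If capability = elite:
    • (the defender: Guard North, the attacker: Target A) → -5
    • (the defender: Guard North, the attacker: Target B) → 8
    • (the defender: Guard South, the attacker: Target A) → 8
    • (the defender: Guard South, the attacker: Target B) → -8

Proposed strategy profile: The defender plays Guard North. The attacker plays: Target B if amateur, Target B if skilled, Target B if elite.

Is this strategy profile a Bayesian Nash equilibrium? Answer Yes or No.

The defender plays Guard North: E[Guard North] = 0.7·(8) + 0.1·(8) + 0.2·(8) = 8; E[Guard South] = 3. Best-responding. ✓
The attacker (capability amateur), facing Guard North: Target A gives 7, Target B gives 3. Proposed Target B is not best — profitable deviation exists. ✗
The attacker (capability skilled), facing Guard North: Target A gives 2, Target B gives 7. Proposed Target B is best. ✓
The attacker (capability elite), facing Guard North: Target A gives -5, Target B gives 8. Proposed Target B is best. ✓

No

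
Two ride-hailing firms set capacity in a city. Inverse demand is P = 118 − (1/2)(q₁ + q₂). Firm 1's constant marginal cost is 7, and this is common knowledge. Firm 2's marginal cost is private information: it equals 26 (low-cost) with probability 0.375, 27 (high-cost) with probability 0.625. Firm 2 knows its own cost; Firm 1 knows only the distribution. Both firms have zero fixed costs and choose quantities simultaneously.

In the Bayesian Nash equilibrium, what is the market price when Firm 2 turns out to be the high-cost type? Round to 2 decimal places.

Type-c best response for Firm 2: q₂(c) = (118 − c) − q₁/2.
Firm 1 maximizes expected profit; its first-order condition is 118 − q₁ − (1/2)E[q₂] − 7 = 0.
Substituting E[q₂] and solving: E[c₂] = 26.625, so q₁ = (118 − 2·7 + 26.625)/(3/2) = 87.0833.
q₂(high-cost) = 47.4583, so P = 118 − (1/2)·(87.0833 + 47.4583) = 50.7292.

50.73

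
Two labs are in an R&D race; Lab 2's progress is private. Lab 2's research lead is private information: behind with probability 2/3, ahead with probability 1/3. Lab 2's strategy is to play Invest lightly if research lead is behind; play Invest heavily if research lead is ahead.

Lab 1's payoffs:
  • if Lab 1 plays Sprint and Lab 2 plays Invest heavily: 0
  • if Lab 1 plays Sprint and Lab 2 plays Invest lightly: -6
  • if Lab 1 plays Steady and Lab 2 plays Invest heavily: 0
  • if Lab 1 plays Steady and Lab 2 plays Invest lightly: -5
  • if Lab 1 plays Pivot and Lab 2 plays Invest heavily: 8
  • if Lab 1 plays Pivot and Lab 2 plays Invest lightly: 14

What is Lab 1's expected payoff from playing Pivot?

12

E[Pivot] = 2/3·14 + 1/3·8 = 28/3 + 8/3 = 12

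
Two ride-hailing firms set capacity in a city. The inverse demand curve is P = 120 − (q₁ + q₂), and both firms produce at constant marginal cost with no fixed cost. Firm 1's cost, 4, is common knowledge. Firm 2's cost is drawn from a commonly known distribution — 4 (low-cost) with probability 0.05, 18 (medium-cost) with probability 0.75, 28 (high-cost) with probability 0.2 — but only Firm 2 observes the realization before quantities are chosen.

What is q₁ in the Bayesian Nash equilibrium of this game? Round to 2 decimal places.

Type-c best response for Firm 2: q₂(c) = (120 − c)/2 − q₁/2.
Firm 1 maximizes expected profit; its first-order condition is 120 − 2q₁ − E[q₂] − 4 = 0.
Substituting E[q₂] and solving: E[c₂] = 19.3, so q₁ = (120 − 2·4 + 19.3)/3 = 43.7667.

43.77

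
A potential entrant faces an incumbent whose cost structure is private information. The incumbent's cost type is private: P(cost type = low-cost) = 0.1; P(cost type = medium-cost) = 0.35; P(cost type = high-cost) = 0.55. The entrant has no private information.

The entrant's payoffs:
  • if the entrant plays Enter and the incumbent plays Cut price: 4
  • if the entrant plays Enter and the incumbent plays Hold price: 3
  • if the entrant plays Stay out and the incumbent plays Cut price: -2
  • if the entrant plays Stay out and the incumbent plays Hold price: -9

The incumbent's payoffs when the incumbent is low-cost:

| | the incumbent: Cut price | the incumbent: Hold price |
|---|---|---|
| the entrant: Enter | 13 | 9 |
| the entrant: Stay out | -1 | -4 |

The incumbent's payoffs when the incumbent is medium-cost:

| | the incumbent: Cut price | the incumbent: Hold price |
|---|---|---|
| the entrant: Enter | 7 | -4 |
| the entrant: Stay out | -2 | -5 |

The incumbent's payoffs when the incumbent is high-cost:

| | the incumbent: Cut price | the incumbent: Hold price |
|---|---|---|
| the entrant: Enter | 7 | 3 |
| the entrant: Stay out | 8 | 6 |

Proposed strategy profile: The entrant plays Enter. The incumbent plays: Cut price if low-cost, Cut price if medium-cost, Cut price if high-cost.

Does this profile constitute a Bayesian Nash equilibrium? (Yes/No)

A profile is a BNE iff every type of every player is best-responding given beliefs about the other side.
The entrant plays Enter: E[Enter] = 0.1·(4) + 0.35·(4) + 0.55·(4) = 4; E[Stay out] = -2. Best-responding. ✓
The incumbent (cost type low-cost), facing Enter: Cut price gives 13, Hold price gives 9. Proposed Cut price is best. ✓
The incumbent (cost type medium-cost), facing Enter: Cut price gives 7, Hold price gives -4. Proposed Cut price is best. ✓
The incumbent (cost type high-cost), facing Enter: Cut price gives 7, Hold price gives 3. Proposed Cut price is best. ✓

Yes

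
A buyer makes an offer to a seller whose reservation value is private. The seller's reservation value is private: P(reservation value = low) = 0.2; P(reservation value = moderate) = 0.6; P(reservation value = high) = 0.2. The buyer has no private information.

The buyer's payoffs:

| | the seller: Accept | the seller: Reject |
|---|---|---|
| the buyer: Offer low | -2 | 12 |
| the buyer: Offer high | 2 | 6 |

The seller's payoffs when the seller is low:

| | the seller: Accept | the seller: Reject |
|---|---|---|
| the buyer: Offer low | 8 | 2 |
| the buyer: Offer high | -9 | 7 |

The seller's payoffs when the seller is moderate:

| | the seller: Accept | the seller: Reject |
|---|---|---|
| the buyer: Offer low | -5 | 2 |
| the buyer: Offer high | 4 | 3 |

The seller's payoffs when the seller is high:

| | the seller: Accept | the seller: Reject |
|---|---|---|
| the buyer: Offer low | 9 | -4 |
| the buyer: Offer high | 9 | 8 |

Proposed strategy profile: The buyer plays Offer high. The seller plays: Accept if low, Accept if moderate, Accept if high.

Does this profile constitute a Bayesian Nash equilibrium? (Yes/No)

The buyer plays Offer high: E[Offer high] = 0.2·(2) + 0.6·(2) + 0.2·(2) = 2; E[Offer low] = -2. Best-responding. ✓
The seller (reservation value low), facing Offer high: Accept gives -9, Reject gives 7. Proposed Accept is not best — profitable deviation exists. ✗
The seller (reservation value moderate), facing Offer high: Accept gives 4, Reject gives 3. Proposed Accept is best. ✓
The seller (reservation value high), facing Offer high: Accept gives 9, Reject gives 8. Proposed Accept is best. ✓

No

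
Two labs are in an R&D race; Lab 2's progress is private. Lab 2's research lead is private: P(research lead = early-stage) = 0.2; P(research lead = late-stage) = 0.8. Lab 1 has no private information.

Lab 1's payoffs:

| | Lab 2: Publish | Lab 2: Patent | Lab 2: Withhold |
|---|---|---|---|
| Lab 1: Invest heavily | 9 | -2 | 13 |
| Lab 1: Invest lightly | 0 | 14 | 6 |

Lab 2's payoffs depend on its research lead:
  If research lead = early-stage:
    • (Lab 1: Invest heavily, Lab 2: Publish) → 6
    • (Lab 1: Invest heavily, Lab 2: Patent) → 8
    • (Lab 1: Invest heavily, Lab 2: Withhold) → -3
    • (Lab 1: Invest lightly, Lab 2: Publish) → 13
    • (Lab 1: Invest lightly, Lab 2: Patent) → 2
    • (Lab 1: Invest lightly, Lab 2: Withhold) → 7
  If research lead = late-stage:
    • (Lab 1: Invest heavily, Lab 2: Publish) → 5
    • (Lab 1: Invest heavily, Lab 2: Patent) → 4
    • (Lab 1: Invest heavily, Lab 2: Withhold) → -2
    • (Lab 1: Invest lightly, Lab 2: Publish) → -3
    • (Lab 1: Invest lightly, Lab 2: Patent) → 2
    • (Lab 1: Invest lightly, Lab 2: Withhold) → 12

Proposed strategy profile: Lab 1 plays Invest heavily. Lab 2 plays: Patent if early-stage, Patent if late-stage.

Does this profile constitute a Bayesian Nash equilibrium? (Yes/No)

No

Lab 1 plays Invest heavily: E[Invest heavily] = 0.2·(-2) + 0.8·(-2) = -2; E[Invest lightly] = 14. Not best-responding. ✗
Lab 2 (research lead early-stage), facing Invest heavily: Publish gives 6, Patent gives 8, Withhold gives -3. Proposed Patent is best. ✓
Lab 2 (research lead late-stage), facing Invest heavily: Publish gives 5, Patent gives 4, Withhold gives -2. Proposed Patent is not best — profitable deviation exists. ✗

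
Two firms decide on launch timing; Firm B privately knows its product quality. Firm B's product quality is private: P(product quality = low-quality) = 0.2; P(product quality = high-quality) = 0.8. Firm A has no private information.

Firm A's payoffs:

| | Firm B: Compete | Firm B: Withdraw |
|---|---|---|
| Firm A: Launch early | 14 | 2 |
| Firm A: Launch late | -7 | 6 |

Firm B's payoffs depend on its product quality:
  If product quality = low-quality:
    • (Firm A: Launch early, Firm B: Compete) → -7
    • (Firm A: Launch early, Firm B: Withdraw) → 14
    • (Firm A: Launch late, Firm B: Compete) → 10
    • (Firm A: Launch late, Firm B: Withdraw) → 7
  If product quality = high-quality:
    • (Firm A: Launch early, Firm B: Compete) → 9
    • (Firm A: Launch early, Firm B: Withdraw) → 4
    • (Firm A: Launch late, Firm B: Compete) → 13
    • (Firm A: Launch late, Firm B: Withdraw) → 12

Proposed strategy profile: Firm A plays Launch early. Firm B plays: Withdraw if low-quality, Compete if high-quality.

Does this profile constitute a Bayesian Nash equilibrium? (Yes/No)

Firm A plays Launch early: E[Launch early] = 0.2·(2) + 0.8·(14) = 11.6; E[Launch late] = -4.4. Best-responding. ✓
Firm B (product quality low-quality), facing Launch early: Compete gives -7, Withdraw gives 14. Proposed Withdraw is best. ✓
Firm B (product quality high-quality), facing Launch early: Compete gives 9, Withdraw gives 4. Proposed Compete is best. ✓

Yes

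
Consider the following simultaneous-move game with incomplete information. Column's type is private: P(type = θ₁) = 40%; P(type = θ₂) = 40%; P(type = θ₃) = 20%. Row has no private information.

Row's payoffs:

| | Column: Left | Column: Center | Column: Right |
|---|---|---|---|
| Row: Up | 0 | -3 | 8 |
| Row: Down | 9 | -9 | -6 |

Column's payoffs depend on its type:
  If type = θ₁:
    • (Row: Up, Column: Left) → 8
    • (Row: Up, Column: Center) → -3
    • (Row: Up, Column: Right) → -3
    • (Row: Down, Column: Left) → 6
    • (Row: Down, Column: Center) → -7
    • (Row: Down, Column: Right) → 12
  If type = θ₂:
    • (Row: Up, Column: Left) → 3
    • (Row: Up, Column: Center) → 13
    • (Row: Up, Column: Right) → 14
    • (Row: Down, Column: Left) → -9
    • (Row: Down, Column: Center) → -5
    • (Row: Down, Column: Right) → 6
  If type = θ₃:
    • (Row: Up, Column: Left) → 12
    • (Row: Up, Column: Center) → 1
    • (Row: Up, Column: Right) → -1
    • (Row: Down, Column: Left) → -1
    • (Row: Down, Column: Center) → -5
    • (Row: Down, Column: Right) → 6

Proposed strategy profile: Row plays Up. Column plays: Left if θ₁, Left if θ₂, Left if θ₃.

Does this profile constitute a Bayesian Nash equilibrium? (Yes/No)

No

Row plays Up: E[Up] = 0.4·(0) + 0.4·(0) + 0.2·(0) = 0; E[Down] = 9. Not best-responding. ✗
Column (type θ₁), facing Up: Left gives 8, Center gives -3, Right gives -3. Proposed Left is best. ✓
Column (type θ₂), facing Up: Left gives 3, Center gives 13, Right gives 14. Proposed Left is not best — profitable deviation exists. ✗
Column (type θ₃), facing Up: Left gives 12, Center gives 1, Right gives -1. Proposed Left is best. ✓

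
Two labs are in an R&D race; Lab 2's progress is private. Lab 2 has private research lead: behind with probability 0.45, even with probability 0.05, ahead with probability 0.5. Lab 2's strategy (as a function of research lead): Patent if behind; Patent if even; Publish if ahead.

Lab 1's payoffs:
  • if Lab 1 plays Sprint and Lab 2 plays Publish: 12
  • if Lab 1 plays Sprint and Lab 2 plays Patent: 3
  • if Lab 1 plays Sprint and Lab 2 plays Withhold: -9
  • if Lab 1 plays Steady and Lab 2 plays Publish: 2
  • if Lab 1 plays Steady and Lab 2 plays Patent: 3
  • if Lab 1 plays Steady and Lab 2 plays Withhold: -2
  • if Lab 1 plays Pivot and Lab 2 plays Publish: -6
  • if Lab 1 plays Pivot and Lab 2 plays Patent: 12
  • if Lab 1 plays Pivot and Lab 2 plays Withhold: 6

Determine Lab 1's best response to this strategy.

E[Sprint] = 0.45·(3) + 0.05·(3) + 0.5·(12) = 7.5
E[Steady] = 0.45·(3) + 0.05·(3) + 0.5·(2) = 2.5
E[Pivot] = 0.45·(12) + 0.05·(12) + 0.5·(-6) = 3
Best response: Sprint (7.5 is the largest).

Sprint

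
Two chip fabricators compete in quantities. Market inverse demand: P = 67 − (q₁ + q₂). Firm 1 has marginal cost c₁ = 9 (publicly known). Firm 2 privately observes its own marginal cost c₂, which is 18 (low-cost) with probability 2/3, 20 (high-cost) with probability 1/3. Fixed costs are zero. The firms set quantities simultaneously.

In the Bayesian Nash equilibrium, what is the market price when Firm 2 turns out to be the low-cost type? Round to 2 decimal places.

Type-c best response for Firm 2: q₂(c) = (67 − c)/2 − q₁/2.
Firm 1 maximizes expected profit; its first-order condition is 67 − 2q₁ − E[q₂] − 9 = 0.
Substituting E[q₂] and solving: E[c₂] = 18.6667, so q₁ = (67 − 2·9 + 18.6667)/3 = 22.5556.
q₂(low-cost) = 13.2222, so P = 67 − (22.5556 + 13.2222) = 31.2222.

31.22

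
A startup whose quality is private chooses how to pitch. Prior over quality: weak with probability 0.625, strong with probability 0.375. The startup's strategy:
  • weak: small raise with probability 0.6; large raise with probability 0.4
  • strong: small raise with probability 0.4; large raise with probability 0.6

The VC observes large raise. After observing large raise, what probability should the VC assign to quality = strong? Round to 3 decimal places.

0.474

P(large raise) = 0.625·0.4 + 0.375·0.6 = 0.475
P(strong | large raise) = (0.375·0.6) / 0.475 = 0.225 / 0.475 = 0.473684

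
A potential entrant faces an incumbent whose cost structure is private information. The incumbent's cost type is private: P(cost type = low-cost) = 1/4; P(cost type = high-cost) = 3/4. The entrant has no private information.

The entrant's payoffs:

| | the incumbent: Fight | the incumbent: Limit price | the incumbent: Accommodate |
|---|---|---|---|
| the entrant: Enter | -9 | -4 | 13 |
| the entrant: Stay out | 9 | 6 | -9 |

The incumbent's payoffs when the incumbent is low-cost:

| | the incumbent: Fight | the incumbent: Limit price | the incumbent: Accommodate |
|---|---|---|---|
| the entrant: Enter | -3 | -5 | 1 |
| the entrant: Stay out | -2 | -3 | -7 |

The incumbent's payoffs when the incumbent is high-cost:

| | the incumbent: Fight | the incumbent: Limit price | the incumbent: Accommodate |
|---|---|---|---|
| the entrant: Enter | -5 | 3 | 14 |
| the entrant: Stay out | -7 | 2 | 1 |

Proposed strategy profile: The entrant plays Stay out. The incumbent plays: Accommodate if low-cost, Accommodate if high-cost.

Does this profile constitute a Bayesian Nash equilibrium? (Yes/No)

No

A profile is a BNE iff every type of every player is best-responding given beliefs about the other side.
The entrant plays Stay out: E[Stay out] = 1/4·(-9) + 3/4·(-9) = -9; E[Enter] = 13. Not best-responding. ✗
The incumbent (cost type low-cost), facing Stay out: Fight gives -2, Limit price gives -3, Accommodate gives -7. Proposed Accommodate is not best — profitable deviation exists. ✗
The incumbent (cost type high-cost), facing Stay out: Fight gives -7, Limit price gives 2, Accommodate gives 1. Proposed Accommodate is not best — profitable deviation exists. ✗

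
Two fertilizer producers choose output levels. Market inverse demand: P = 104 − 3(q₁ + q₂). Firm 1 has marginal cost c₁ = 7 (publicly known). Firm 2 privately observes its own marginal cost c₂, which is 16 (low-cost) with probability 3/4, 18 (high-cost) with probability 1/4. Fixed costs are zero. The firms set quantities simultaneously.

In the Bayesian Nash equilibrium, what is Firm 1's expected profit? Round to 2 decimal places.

Type-c best response for Firm 2: q₂(c) = (104 − c)/6 − q₁/2.
Firm 1 maximizes expected profit; its first-order condition is 104 − 6q₁ − 3E[q₂] − 7 = 0.
Substituting E[q₂] and solving: E[c₂] = 16.5, so q₁ = (104 − 2·7 + 16.5)/9 = 11.8333.
E[P] = 104 − 3·(q₁ + E[q₂]) = 42.5; Firm 1's expected profit = (E[P] − 7)·q₁ = (42.5 − 7)·11.8333 = 420.083.

420.08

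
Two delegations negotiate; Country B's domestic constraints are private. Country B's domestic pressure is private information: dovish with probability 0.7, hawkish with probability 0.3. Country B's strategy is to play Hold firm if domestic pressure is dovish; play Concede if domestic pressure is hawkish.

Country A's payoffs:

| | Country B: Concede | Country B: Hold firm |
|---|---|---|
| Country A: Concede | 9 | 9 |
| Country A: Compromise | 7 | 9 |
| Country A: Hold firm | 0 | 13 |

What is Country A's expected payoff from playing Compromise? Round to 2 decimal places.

E[Compromise] = 0.7·9 + 0.3·7 = 6.3 + 2.1 = 8.4

8.40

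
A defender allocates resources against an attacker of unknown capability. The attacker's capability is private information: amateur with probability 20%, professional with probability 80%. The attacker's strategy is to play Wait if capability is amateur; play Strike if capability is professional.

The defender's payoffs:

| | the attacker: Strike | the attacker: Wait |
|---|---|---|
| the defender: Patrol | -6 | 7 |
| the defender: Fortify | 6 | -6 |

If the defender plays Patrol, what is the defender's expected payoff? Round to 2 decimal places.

-3.40

E[Patrol] = 0.2·7 + 0.8·(-6) = 1.4 + (-4.8) = -3.4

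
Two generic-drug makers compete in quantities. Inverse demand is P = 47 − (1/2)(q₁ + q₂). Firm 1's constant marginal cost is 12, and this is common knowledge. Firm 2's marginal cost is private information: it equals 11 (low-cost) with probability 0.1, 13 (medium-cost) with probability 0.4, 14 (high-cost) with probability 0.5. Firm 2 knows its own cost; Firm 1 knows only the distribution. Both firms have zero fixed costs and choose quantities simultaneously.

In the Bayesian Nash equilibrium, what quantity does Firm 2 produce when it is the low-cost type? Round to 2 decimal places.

Type-c best response for Firm 2: q₂(c) = (47 − c) − q₁/2.
Firm 1 maximizes expected profit; its first-order condition is 47 − q₁ − (1/2)E[q₂] − 12 = 0.
Substituting E[q₂] and solving: E[c₂] = 13.3, so q₁ = (47 − 2·12 + 13.3)/(3/2) = 24.2.
q₂(low-cost) = (47 − 11 − (1/2)·24.2) = 23.9.

23.90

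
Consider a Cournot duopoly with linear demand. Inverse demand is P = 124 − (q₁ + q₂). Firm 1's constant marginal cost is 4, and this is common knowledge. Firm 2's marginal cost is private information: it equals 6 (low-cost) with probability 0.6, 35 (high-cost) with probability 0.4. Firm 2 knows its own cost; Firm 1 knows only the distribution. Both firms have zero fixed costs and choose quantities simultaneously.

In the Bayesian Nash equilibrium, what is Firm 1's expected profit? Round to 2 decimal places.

Type-c best response for Firm 2: q₂(c) = (124 − c)/2 − q₁/2.
Firm 1 maximizes expected profit; its first-order condition is 124 − 2q₁ − E[q₂] − 4 = 0.
Substituting E[q₂] and solving: E[c₂] = 17.6, so q₁ = (124 − 2·4 + 17.6)/3 = 44.5333.
E[P] = 124 − (q₁ + E[q₂]) = 48.5333; Firm 1's expected profit = (E[P] − 4)·q₁ = (48.5333 − 4)·44.5333 = 1983.22.

1983.22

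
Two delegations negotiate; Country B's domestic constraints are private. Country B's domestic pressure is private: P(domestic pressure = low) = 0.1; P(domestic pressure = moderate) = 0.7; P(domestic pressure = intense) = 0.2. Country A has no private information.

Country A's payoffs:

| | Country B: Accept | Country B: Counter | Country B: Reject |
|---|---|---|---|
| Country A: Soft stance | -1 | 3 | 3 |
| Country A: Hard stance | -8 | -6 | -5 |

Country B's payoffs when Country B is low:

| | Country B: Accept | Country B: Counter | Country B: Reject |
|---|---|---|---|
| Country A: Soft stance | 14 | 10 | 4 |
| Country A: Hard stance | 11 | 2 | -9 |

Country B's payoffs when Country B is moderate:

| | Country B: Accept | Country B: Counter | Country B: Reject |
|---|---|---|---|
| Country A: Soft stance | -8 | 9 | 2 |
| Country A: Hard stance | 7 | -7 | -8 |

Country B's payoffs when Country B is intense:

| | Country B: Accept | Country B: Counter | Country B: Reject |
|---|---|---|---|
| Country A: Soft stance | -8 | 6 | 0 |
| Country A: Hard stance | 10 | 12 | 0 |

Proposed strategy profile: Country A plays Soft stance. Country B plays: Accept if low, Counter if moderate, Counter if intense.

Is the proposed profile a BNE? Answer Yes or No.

Country A plays Soft stance: E[Soft stance] = 0.1·(-1) + 0.7·(3) + 0.2·(3) = 2.6; E[Hard stance] = -6.2. Best-responding. ✓
Country B (domestic pressure low), facing Soft stance: Accept gives 14, Counter gives 10, Reject gives 4. Proposed Accept is best. ✓
Country B (domestic pressure moderate), facing Soft stance: Accept gives -8, Counter gives 9, Reject gives 2. Proposed Counter is best. ✓
Country B (domestic pressure intense), facing Soft stance: Accept gives -8, Counter gives 6, Reject gives 0. Proposed Counter is best. ✓

Yes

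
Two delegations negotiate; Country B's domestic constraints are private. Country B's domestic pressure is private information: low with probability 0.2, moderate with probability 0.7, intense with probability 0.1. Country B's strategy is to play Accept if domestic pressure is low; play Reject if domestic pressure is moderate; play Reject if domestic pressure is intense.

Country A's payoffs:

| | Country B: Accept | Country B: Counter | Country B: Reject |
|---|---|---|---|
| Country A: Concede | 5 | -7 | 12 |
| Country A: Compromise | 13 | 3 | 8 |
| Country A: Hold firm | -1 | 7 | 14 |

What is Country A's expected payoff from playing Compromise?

9

E[Compromise] = 0.2·13 + 0.7·8 + 0.1·8 = 2.6 + 5.6 + 0.8 = 9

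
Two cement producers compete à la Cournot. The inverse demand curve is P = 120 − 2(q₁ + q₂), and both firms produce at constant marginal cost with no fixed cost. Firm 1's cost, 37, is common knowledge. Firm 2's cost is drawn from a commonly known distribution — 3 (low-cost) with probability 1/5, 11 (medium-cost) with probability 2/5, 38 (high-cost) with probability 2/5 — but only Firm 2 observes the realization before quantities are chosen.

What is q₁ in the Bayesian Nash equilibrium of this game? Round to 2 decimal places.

Firm 2 with cost c maximizes (120 − 2(q₁+q₂) − c)·q₂, giving q₂(c) = (120 − c − 2q₁)/4.
E[c₂] = 1/5·3 + 2/5·11 + 2/5·38 = 20.2
Firm 1's FOC against E[q₂] yields q₁ = (120 − 2·37 + E[c₂])/6 = (120 − 74 + 20.2)/6 = 11.0333.

11.03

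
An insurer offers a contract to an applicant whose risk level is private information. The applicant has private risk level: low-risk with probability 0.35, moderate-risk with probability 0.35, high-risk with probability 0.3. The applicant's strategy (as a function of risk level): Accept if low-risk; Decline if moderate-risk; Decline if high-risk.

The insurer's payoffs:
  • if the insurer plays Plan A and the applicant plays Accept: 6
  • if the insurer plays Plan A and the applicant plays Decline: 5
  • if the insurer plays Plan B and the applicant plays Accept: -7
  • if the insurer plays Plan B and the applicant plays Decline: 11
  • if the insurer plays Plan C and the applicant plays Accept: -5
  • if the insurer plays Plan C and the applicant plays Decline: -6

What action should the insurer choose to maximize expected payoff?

Plan A

Compute the insurer's expected payoff for each action, taking the expectation over the applicant's type.
E[Plan A] = 0.35·(6) + 0.35·(5) + 0.3·(5) = 5.35
E[Plan B] = 0.35·(-7) + 0.35·(11) + 0.3·(11) = 4.7
E[Plan C] = 0.35·(-5) + 0.35·(-6) + 0.3·(-6) = -5.65
Best response: Plan A (5.35 is the largest).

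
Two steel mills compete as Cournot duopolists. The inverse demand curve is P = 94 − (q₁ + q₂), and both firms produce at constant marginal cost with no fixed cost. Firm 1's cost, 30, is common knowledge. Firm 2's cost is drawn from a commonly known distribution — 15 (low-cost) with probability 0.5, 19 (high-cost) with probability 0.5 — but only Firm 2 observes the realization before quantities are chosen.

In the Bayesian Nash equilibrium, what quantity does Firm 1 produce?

Firm 2 with cost c maximizes (94 − (q₁+q₂) − c)·q₂, giving q₂(c) = (94 − c − q₁)/2.
E[c₂] = 0.5·15 + 0.5·19 = 17
Firm 1's FOC against E[q₂] yields q₁ = (94 − 2·30 + E[c₂])/3 = (94 − 60 + 17)/3 = 17.

17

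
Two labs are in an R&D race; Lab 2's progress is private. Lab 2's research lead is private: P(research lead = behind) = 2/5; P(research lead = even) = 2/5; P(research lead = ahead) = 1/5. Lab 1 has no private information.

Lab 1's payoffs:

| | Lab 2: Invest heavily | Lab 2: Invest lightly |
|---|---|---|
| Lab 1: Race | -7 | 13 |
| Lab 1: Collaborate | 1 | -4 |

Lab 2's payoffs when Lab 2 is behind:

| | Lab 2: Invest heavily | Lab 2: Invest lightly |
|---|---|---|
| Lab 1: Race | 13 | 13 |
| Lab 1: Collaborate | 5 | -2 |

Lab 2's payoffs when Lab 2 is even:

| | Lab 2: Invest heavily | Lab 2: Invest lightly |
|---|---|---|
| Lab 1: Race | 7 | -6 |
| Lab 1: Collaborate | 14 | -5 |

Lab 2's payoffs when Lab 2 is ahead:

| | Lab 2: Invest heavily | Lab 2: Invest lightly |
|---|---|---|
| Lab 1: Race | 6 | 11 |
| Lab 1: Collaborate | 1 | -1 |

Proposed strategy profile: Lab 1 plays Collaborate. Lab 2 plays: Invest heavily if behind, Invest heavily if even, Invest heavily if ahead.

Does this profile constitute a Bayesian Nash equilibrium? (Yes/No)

A profile is a BNE iff every type of every player is best-responding given beliefs about the other side.
Lab 1 plays Collaborate: E[Collaborate] = 2/5·(1) + 2/5·(1) + 1/5·(1) = 1; E[Race] = -7. Best-responding. ✓
Lab 2 (research lead behind), facing Collaborate: Invest heavily gives 5, Invest lightly gives -2. Proposed Invest heavily is best. ✓
Lab 2 (research lead even), facing Collaborate: Invest heavily gives 14, Invest lightly gives -5. Proposed Invest heavily is best. ✓
Lab 2 (research lead ahead), facing Collaborate: Invest heavily gives 1, Invest lightly gives -1. Proposed Invest heavily is best. ✓

Yes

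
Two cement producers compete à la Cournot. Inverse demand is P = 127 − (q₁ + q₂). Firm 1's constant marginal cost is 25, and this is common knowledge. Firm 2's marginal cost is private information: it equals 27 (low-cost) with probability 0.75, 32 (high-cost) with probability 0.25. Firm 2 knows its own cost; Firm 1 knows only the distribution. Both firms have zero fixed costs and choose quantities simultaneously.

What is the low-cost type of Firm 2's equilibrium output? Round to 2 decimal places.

32.46

Type-c best response for Firm 2: q₂(c) = (127 − c)/2 − q₁/2.
Firm 1 maximizes expected profit; its first-order condition is 127 − 2q₁ − E[q₂] − 25 = 0.
Substituting E[q₂] and solving: E[c₂] = 28.25, so q₁ = (127 − 2·25 + 28.25)/3 = 35.0833.
q₂(low-cost) = (127 − 27 − 35.0833)/2 = 32.4583.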